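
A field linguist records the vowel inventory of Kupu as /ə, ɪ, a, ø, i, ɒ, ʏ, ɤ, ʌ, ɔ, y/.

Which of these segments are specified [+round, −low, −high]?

Checking each segment against [+round], [−low], [−high]: /ø/ (mid front rounded tense vowel), /ɔ/ (mid back rounded lax vowel) satisfy every feature; every other segment in the inventory fails at least one.

ø, ɔ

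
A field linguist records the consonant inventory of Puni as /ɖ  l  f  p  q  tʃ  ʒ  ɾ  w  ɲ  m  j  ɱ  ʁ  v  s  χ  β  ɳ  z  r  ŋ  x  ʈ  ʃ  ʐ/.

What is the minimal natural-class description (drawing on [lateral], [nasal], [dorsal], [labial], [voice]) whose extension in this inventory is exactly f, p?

[-voice, +labial]

/f, p/ are all [-voice], [+labial], and no other segment in the inventory matches both values. Dropping any one of them over-generates: [+labial] alone would also admit /w, m, ɱ, v, …/; [-voice] alone would also admit /q, tʃ, s, χ, …/. No other single listed feature picks out exactly this set either, so fewer than two features will not do.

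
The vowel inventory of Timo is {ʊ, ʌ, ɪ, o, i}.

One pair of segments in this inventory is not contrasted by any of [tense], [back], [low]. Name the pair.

ʌ, ʊ

On the given features, /ʌ/ and /ʊ/ have an identical profile: [-tense], [+back], [-low]. No other two segments in the inventory coincide on all 3 features. (They do differ in [labial], [round] and [high], which are not among the given features.)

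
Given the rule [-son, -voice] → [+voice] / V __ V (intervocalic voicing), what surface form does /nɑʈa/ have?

[nɑɖa]

/ʈ/ satisfies [-son, -voice] and sits in V __ V. The [+voice] counterpart of the voiceless retroflex stop is /ɖ/. Other segments in /nɑʈa/ either fail the structural description or are not in the environment, so the surface form is [nɑɖa].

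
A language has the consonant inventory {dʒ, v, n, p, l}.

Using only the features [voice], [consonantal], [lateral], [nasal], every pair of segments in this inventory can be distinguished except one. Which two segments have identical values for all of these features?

v, dʒ

/v/ (voiced labiodental fricative) and /dʒ/ (voiced postalveolar affricate) are both [+voice], [+consonantal], [-lateral], [-nasal], so none of the listed features separates them. (They do differ in [continuant], [labial] and [coronal], which are not among the given features.) Every other pair in the inventory differs on at least one listed feature.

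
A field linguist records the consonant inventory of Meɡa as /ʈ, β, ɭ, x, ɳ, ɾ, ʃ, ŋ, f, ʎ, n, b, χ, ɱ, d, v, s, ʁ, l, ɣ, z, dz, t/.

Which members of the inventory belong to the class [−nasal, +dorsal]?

Eliminate segments failing any feature: /ʈ, β, ɭ, ɾ, ʃ, f, b, d, v, s, l, z, dz, t/ are [−dorsal]; /ɳ, ŋ, n, ɱ/ are [+nasal]. The remaining /x, ʎ, χ, ʁ, ɣ/ satisfy [−nasal], [+dorsal].

x, ʎ, χ, ʁ, ɣ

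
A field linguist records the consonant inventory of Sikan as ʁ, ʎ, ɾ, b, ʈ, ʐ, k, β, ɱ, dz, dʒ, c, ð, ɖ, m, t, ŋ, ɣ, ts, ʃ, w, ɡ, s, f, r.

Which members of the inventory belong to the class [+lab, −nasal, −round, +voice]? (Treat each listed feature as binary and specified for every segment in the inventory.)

Checking each segment against [+labial], [−nasal], [−round], [+voice]: /b/ (voiced bilabial stop), /β/ (voiced bilabial fricative) satisfy every feature; every other segment in the inventory fails at least one.

b, β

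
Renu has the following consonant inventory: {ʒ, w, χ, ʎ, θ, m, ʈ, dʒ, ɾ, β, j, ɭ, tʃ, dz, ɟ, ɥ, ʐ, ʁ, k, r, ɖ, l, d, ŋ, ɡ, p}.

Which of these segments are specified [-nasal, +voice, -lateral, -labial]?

ʒ, dʒ, ɾ, j, dz, ɟ, ʐ, ʁ, r, ɖ, d, ɡ

Eliminate segments failing any feature: /w, β, ɥ/ are [+labial]; /χ, θ, ʈ, tʃ, k, p/ are [-voice]; /ʎ, ɭ, l/ are [+lateral]; /m, ŋ/ are [+nasal]. The remaining /ʒ, dʒ, ɾ, j, dz, ɟ, ʐ, ʁ, r, ɖ, d, ɡ/ satisfy [-nasal], [+voice], [-lateral], [-labial].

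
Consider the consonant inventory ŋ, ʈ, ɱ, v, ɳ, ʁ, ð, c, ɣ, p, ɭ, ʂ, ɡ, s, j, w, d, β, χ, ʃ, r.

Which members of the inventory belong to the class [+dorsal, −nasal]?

ʁ, c, ɣ, ɡ, j, w, χ

Among the inventory, the [+dorsal] segments are /ŋ, ʁ, c, ɣ, ɡ, j, w, χ/.
Of those, [−nasal] leaves /ʁ, c, ɣ, ɡ, j, w, χ/.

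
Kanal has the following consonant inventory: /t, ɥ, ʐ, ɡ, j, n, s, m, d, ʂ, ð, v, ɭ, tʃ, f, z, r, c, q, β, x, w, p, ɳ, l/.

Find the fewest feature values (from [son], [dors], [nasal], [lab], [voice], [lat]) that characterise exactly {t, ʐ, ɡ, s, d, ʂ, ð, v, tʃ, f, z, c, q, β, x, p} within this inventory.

[−son]

The target set is precisely the extension of [−sonorant] in this inventory.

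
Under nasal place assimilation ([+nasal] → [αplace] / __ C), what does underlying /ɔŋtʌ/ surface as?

/ŋ/ sits before the [+coronal] consonant /t/, so it takes on [+coronal] and surfaces as /n/. The rest of the form is unaffected: [ɔntʌ].

[ɔntʌ]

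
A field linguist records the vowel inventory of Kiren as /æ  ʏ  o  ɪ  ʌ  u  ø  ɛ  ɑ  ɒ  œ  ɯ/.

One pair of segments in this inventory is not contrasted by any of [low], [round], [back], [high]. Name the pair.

On the given features, /œ/ and /ø/ have an identical profile: [−low], [+round], [−back], [−high]. No other two segments in the inventory coincide on all 4 features. (They do differ in [tense], which is not among the given features.)

œ, ø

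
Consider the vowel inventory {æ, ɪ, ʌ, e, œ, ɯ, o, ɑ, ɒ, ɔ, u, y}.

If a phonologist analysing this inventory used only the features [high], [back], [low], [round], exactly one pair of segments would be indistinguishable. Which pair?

/ɔ/ (mid back rounded lax vowel) and /o/ (mid back rounded tense vowel) are both [−high], [+back], [−low], [+round], so none of the listed features separates them. (They do differ in [tense], which is not among the given features.) Every other pair in the inventory differs on at least one listed feature.

ɔ, o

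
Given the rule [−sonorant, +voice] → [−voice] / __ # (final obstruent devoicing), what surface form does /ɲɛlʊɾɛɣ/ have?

/ɣ/ satisfies [−sonorant, +voice] and sits in __ #. The [−voice] counterpart of the voiced velar fricative is /x/. Other segments in /ɲɛlʊɾɛɣ/ either fail the structural description or are not in the environment, so the surface form is [ɲɛlʊɾɛx].

[ɲɛlʊɾɛx]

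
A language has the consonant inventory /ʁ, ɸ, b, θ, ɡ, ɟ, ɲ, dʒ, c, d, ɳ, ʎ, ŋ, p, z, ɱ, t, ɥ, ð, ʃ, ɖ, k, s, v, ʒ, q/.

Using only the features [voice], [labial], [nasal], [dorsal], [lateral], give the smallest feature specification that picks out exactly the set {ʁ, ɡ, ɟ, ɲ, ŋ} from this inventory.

Every target segment is [+voice], [-lateral], [-labial], [+dorsal]; each remaining inventory member fails at least one of these. Each conjunct is needed — [-lateral, -labial, +dorsal] alone would also admit /c, k, q/; [+voice, -labial, +dorsal] alone would also admit /ʎ/; [+voice, -lateral, +dorsal] alone would also admit /ɥ/; [+voice, -lateral, -labial] alone would also admit /dʒ, d, ɳ, z, …/ — and no other combination of three listed features has exactly this extension, so four is the minimum.

[+voice, -lateral, -labial, +dorsal]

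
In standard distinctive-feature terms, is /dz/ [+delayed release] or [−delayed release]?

[+delayed release]

/dz/ is the voiced alveolar affricate, hence [+delayed release].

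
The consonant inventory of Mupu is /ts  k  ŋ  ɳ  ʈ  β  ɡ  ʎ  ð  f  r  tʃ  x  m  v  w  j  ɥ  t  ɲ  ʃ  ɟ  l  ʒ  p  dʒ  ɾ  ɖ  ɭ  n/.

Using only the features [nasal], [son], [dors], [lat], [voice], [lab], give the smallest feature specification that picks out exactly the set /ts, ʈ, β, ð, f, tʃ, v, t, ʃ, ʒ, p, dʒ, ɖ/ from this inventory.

/ts, ʈ, β, ð, f, tʃ, v, t, ʃ, ʒ, p, dʒ, ɖ/ are all [−sonorant], [−dorsal], and no other segment in the inventory matches both values. Dropping any one of them over-generates: [−dorsal] alone would also admit /ɳ, r, m, l, …/; [−sonorant] alone would also admit /k, ɡ, x, ɟ/. No other single listed feature picks out exactly this set either, so fewer than two features will not do.

[−son, −dors]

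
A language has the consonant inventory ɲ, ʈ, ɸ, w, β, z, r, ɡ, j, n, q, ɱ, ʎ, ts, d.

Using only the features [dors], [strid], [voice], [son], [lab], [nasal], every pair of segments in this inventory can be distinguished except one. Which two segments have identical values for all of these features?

j, ʎ

Both /j/ and /ʎ/ are [+dorsal], [-strident], [+voice], [+sonorant], [-labial], [-nasal]. Since the list omits [lateral] — which does distinguish the palatal glide from the palatal lateral approximant — this pair collapses; all other pairs remain distinct.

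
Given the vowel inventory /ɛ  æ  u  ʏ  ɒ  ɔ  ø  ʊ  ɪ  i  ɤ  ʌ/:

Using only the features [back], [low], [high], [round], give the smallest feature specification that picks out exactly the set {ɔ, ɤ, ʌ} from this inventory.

[−high, −low, +back]

/ɔ, ɤ, ʌ/ are all [−high], [−low], [+back], and no other segment in the inventory matches all three values. Dropping any one of them over-generates: [−low, +back] alone would also admit /u, ʊ/; [−high, +back] alone would also admit /ɒ/; [−high, −low] alone would also admit /ɛ, ø/. No other combination of two listed features picks out exactly this set either, so fewer than three features will not do.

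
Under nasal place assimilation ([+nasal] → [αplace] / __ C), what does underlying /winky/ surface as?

/n/ sits before the [+dorsal] consonant /k/, so it takes on [+dorsal] and surfaces as /ŋ/. The rest of the form is unaffected: [wiŋky].

[wiŋky]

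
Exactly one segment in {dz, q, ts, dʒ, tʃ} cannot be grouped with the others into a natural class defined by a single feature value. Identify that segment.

[delayed release] (equivalently [strident], [coronal], [dorsal]) groups all but one: /dʒ, ts, tʃ, dz/ share [+delayed release] while /q/ (voiceless uvular stop) alone is [-delayed release]. Removing any other segment would not leave a single-feature class that excludes it.

q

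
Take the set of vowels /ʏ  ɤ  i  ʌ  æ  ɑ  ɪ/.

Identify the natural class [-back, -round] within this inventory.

i, æ, ɪ

Eliminate segments failing any feature: /ʏ/ is [+round]; /ɤ, ʌ, ɑ/ are [+back]. The remaining /i, æ, ɪ/ satisfy [-back], [-round].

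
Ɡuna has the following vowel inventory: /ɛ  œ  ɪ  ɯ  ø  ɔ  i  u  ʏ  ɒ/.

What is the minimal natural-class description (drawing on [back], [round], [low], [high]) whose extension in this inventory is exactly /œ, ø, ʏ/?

[−back, +round]

The class [−back], [+round] has exactly /œ, ø, ʏ/ as its extension in this inventory. No smaller conjunction from the listed features achieves this: [+round] alone would also admit /ɔ, u, ɒ/; [−back] alone would also admit /ɛ, ɪ, i/; and checking the remaining single features turns up none with this extension.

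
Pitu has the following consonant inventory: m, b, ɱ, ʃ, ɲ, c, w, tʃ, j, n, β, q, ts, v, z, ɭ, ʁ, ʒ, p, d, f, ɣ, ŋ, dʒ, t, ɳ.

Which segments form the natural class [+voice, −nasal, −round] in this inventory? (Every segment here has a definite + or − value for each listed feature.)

b, j, β, v, z, ɭ, ʁ, ʒ, d, ɣ, dʒ

The [+voice] segments are /m, b, ɱ, ɲ, w, j, n, β, v, z, ɭ, ʁ, ʒ, d, ɣ, ŋ, dʒ, ɳ/.
Among these, [−nasal] gives /b, w, j, β, v, z, ɭ, ʁ, ʒ, d, ɣ, dʒ/.
Among these, [−round] leaves /b, j, β, v, z, ɭ, ʁ, ʒ, d, ɣ, dʒ/.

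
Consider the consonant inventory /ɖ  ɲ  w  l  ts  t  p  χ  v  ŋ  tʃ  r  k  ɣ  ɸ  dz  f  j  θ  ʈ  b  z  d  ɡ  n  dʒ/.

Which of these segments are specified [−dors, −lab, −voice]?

ts, t, tʃ, θ, ʈ

Eliminate segments failing any feature: /ɖ, l, r, dz, z, d, n, dʒ/ are [+voice]; /ɲ, w, χ, ŋ, k, ɣ, j, ɡ/ are [+dorsal]; /p, v, ɸ, f, b/ are [+labial]. The remaining /ts, t, tʃ, θ, ʈ/ satisfy [−dorsal], [−labial], [−voice].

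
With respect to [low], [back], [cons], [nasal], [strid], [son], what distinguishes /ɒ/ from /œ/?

/ɒ/ is the low back rounded vowel and /œ/ is the mid front rounded lax vowel. Both are [−consonantal], [−nasal], [−strident], [+sonorant]. /ɒ/ is [+low] while /œ/ is [−low]; /ɒ/ is [+back] while /œ/ is [−back], so the distinguishing features are [low], [back].

[low], [back]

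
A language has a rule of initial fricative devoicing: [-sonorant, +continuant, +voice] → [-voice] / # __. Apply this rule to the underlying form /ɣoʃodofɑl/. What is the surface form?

Only the initial segment /ɣ/ is both word-initial and matches the structural description. It is a voiced velar fricative, so [-sonorant, +continuant, +voice] holds; changing it to [-voice] with all other features held fixed yields /x/ (voiceless velar fricative). No other segment meets both the structural description and the environment, so the output is [xoʃodofɑl].

[xoʃodofɑl]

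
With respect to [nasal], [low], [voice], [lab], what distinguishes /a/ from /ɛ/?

/a/ (low unrounded vowel) and /ɛ/ (mid front unrounded lax vowel) agree on [-nasal], [+voice], [-labial]. They differ on [low] (/a/ [+], /ɛ/ [-]).

[low]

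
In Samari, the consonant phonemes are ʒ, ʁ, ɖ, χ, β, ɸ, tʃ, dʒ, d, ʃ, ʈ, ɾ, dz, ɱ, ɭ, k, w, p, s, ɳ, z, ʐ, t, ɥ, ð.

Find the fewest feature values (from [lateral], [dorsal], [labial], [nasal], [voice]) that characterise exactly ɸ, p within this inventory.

[-voice, +labial]

Every target segment is [-voice], [+labial]; each remaining inventory member fails at least one of these. Each conjunct is needed — [+labial] alone would also admit /β, ɱ, w, ɥ/; [-voice] alone would also admit /χ, tʃ, ʃ, ʈ, …/ — and no other single listed feature has exactly this extension, so two is the minimum.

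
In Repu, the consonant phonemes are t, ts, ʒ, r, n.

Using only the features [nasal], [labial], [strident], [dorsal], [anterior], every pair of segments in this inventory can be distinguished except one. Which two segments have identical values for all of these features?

r, t

/r/ (alveolar trill) and /t/ (voiceless alveolar stop) are both [-nasal], [-labial], [-strident], [-dorsal], [+anterior], so none of the listed features separates them. (They do differ in [sonorant], [voice] and [continuant], which are not among the given features.) Every other pair in the inventory differs on at least one listed feature.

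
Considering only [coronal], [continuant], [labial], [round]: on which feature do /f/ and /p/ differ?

[continuant]

/f/ is the voiceless labiodental fricative and /p/ is the voiceless bilabial stop. Both are [−coronal], [+labial], [−round]. /f/ is [+continuant] while /p/ is [−continuant], so the distinguishing feature is [continuant].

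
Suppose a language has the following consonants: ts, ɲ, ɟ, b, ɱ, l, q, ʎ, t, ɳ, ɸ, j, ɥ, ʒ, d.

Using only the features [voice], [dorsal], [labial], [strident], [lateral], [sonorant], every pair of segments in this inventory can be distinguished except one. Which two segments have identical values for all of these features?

On the given features, /j/ and /ɲ/ have an identical profile: [+voice], [+dorsal], [−labial], [−strident], [−lateral], [+sonorant]. No other two segments in the inventory coincide on all 6 features. (They do differ in [nasal] and [continuant], which are not among the given features.)

j, ɲ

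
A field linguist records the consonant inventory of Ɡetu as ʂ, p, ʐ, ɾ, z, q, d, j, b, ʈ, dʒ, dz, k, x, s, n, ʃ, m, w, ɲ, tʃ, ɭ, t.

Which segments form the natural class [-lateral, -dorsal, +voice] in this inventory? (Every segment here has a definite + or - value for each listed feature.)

ʐ, ɾ, z, d, b, dʒ, dz, n, m

First, the [-lateral] segments are /ʂ, p, ʐ, ɾ, z, q, d, j, b, ʈ, dʒ, dz, k, x, s, n, ʃ, m, w, ɲ, tʃ, t/.
Intersecting with [-dorsal] gives /ʂ, p, ʐ, ɾ, z, d, b, ʈ, dʒ, dz, s, n, ʃ, m, tʃ, t/.
Of those, [+voice] leaves /ʐ, ɾ, z, d, b, dʒ, dz, n, m/.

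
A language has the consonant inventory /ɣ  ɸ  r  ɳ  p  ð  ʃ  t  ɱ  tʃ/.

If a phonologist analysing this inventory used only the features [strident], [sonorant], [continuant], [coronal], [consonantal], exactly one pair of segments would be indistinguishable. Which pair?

Both /ɣ/ and /ɸ/ are [−strident], [−sonorant], [+continuant], [−coronal], [+consonantal]. Since the list omits [voice], [labial] and [dorsal] — which do distinguish the voiced velar fricative from the voiceless bilabial fricative — this pair collapses; all other pairs remain distinct.

ɣ, ɸ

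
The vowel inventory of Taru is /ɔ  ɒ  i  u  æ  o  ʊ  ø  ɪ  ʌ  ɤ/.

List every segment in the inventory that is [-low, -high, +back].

First, the [-low] segments are /ɔ, i, u, o, ʊ, ø, ɪ, ʌ, ɤ/.
Within that set, [-high] gives /ɔ, o, ø, ʌ, ɤ/.
Of those, [+back] leaves /ɔ, o, ʌ, ɤ/.

ɔ, o, ʌ, ɤ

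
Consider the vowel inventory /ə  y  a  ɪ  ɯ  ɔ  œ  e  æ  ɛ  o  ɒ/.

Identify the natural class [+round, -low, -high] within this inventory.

Checking each segment against [+round], [-low], [-high]: /ɔ/ (mid back rounded lax vowel), /œ/ (mid front rounded lax vowel), /o/ (mid back rounded tense vowel) satisfy every feature; every other segment in the inventory fails at least one.

ɔ, œ, o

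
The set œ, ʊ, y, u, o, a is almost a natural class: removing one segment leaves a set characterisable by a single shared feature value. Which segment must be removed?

The remaining segments after removing /a/ share [+round]; /a/ (low unrounded vowel) is [-round]. For every other candidate removal, the leftover set fails to share any single feature value that the removed segment lacks.

a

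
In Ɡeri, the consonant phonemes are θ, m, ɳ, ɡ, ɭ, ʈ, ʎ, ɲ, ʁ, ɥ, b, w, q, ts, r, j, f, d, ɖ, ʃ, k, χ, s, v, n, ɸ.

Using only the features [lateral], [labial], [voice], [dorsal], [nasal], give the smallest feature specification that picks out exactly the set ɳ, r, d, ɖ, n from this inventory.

[+voice, −lateral, −labial, −dorsal]

The class [+voice], [−lateral], [−labial], [−dorsal] has exactly /ɳ, r, d, ɖ, n/ as its extension in this inventory. No smaller conjunction from the listed features achieves this: [−lateral, −labial, −dorsal] alone would also admit /θ, ʈ, ts, ʃ, …/; [+voice, −labial, −dorsal] alone would also admit /ɭ/; [+voice, −lateral, −dorsal] alone would also admit /m, b, v/; [+voice, −lateral, −labial] alone would also admit /ɡ, ɲ, ʁ, j/; and checking the remaining three-feature bundles turns up none with this extension.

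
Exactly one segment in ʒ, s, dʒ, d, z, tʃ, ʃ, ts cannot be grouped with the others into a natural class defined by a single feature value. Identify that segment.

d

The remaining segments after removing /d/ share [+strident]; /d/ (voiced alveolar stop) is [−strident]. For every other candidate removal, the leftover set fails to share any single feature value that the removed segment lacks.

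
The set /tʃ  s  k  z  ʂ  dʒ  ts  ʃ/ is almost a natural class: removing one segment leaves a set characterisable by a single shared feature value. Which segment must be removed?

/dʒ, ts, ʂ, ʃ, z, tʃ, s/ are all [+strident], but /k/ (voiceless velar stop) is [-strident]. No other single segment can be removed to leave a set sharing one feature value that the removed segment lacks, so /k/ is the odd one out.

k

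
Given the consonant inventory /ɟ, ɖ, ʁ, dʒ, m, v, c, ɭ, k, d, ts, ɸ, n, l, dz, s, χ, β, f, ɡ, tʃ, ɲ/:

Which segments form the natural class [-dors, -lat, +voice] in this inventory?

Among the inventory, the [-dorsal] segments are /ɖ, dʒ, m, v, ɭ, d, ts, ɸ, n, l, dz, s, β, f, tʃ/.
Of those, [-lateral] gives /ɖ, dʒ, m, v, d, ts, ɸ, n, dz, s, β, f, tʃ/.
Within that set, [+voice] leaves /ɖ, dʒ, m, v, d, n, dz, β/.

ɖ, dʒ, m, v, d, n, dz, β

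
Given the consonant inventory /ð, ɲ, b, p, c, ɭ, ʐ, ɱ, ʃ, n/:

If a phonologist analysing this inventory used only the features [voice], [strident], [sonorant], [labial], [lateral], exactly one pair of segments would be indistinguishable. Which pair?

Both /n/ and /ɲ/ are [+voice], [-strident], [+sonorant], [-labial], [-lateral]. Since the list omits [dorsal] — which does distinguish the alveolar nasal from the palatal nasal — this pair collapses; all other pairs remain distinct.

n, ɲ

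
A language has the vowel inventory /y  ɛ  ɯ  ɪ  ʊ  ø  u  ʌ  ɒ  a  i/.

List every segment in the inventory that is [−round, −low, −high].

ɛ, ʌ

Checking each segment against [−round], [−low], [−high]: /ɛ/ (mid front unrounded lax vowel), /ʌ/ (mid back unrounded lax vowel) satisfy every feature; every other segment in the inventory fails at least one.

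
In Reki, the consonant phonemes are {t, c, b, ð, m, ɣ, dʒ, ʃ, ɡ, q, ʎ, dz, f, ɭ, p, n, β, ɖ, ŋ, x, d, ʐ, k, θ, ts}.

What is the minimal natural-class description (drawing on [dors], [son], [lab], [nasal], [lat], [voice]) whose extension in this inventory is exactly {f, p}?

[-voice, +lab]

/f, p/ are all [-voice], [+labial], and no other segment in the inventory matches both values. Dropping any one of them over-generates: [+labial] alone would also admit /b, m, β/; [-voice] alone would also admit /t, c, ʃ, q, …/. No other single listed feature picks out exactly this set either, so fewer than two features will not do.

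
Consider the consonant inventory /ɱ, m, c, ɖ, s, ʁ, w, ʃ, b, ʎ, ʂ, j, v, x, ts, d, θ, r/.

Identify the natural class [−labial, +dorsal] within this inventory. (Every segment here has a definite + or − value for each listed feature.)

Checking each segment against [−labial], [+dorsal]: /c/ (voiceless palatal stop), /ʁ/ (voiced uvular fricative), /ʎ/ (palatal lateral approximant), /j/ (palatal glide), /x/ (voiceless velar fricative) satisfy every feature; every other segment in the inventory fails at least one.

c, ʁ, ʎ, j, x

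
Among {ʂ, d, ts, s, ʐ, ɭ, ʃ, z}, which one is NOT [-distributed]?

ʃ

/ʃ/ is the voiceless postalveolar fricative, which is [+distributed]; the rest — /ʐ, d, ʂ, ɭ, z, ts, s/ — are [-distributed].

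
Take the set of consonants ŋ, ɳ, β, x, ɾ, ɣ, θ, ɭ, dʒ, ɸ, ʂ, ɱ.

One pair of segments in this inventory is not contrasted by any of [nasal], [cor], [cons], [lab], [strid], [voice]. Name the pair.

Both /ɭ/ and /ɾ/ are [-nasal], [+coronal], [+consonantal], [-labial], [-strident], [+voice]. Since the list omits [lateral] and [anterior] — which do distinguish the retroflex lateral approximant from the alveolar tap — this pair collapses; all other pairs remain distinct.

ɭ, ɾ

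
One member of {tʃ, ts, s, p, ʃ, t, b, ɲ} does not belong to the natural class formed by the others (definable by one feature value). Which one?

The remaining segments after removing /ɲ/ share [-dorsal]; /ɲ/ (palatal nasal) is [+dorsal]. For every other candidate removal, the leftover set fails to share any single feature value that the removed segment lacks.

ɲ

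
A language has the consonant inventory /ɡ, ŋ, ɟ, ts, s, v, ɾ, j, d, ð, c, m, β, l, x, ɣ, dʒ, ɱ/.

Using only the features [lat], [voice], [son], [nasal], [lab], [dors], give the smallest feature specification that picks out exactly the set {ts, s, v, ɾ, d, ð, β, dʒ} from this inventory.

[−nasal, −lat, −dors]

The class [−nasal], [−lateral], [−dorsal] has exactly /ts, s, v, ɾ, d, ð, β, dʒ/ as its extension in this inventory. No smaller conjunction from the listed features achieves this: [−lateral, −dorsal] alone would also admit /m, ɱ/; [−nasal, −dorsal] alone would also admit /l/; [−nasal, −lateral] alone would also admit /ɡ, ɟ, j, c, …/; and checking the remaining two-feature bundles turns up none with this extension.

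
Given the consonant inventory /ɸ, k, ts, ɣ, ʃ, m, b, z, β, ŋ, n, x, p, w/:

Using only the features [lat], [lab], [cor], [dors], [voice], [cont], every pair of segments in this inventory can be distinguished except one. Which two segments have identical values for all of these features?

m, b

Both /m/ and /b/ are [-lateral], [+labial], [-coronal], [-dorsal], [+voice], [-continuant]. Since the list omits [sonorant] and [nasal] — which do distinguish the bilabial nasal from the voiced bilabial stop — this pair collapses; all other pairs remain distinct.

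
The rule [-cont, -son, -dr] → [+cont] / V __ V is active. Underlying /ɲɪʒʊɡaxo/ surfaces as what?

[ɲɪʒʊɣaxo]

/ɡ/ satisfies [-cont, -son, -dr] and sits in V __ V. The [+continuant] counterpart of the voiced velar stop is /ɣ/. Other segments in /ɲɪʒʊɡaxo/ either fail the structural description or are not in the environment, so the surface form is [ɲɪʒʊɣaxo].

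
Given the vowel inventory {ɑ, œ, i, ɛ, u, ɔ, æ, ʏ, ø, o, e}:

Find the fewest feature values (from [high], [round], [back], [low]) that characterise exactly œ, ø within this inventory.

[-high, -back, +round]

Every target segment is [-high], [-back], [+round]; each remaining inventory member fails at least one of these. Each conjunct is needed — [-back, +round] alone would also admit /ʏ/; [-high, +round] alone would also admit /ɔ, o/; [-high, -back] alone would also admit /ɛ, æ, e/ — and no other combination of two listed features has exactly this extension, so three is the minimum.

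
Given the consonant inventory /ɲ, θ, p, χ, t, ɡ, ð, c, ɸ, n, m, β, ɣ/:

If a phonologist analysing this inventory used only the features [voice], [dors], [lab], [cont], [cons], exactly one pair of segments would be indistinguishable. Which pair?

ɡ, ɲ

Both /ɡ/ and /ɲ/ are [+voice], [+dorsal], [-labial], [-continuant], [+consonantal]. Since the list omits [sonorant], [nasal] and [back] — which do distinguish the voiced velar stop from the palatal nasal — this pair collapses; all other pairs remain distinct.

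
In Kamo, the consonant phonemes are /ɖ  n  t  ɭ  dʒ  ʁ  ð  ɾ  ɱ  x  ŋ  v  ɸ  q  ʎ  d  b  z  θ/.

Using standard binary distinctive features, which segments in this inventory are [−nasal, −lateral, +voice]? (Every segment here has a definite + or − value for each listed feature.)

Checking each segment against [−nasal], [−lateral], [+voice]: /ɖ/ (voiced retroflex stop), /dʒ/ (voiced postalveolar affricate), /ʁ/ (voiced uvular fricative), /ð/ (voiced dental fricative), /ɾ/ (alveolar tap), /v/ (voiced labiodental fricative), among others, satisfy every feature; every other segment in the inventory fails at least one.

ɖ, dʒ, ʁ, ð, ɾ, v, d, b, z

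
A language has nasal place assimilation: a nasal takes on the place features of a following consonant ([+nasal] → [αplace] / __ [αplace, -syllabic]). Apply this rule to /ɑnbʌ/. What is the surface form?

The only nasal preceding a consonant is /n/ before /b/. /b/ is [+labial], so /n/ → /m/, giving [ɑmbʌ].

[ɑmbʌ]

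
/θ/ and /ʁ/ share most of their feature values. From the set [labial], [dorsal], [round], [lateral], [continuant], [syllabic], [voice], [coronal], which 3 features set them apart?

/θ/ (voiceless dental fricative) and /ʁ/ (voiced uvular fricative) agree on [−labial], [−round], [−lateral], [+continuant], [−syllabic]. They differ on [voice] (/θ/ [−], /ʁ/ [+]), [coronal] (/θ/ [+], /ʁ/ [−]), [dorsal] (/θ/ [−], /ʁ/ [+]).

[voice], [coronal], [dorsal]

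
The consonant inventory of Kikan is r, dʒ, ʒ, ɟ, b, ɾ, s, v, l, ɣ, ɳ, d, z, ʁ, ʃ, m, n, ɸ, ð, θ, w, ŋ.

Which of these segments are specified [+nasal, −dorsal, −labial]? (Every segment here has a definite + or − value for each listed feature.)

ɳ, n

Checking each segment against [+nasal], [−dorsal], [−labial]: /ɳ/ (retroflex nasal), /n/ (alveolar nasal) satisfy every feature; every other segment in the inventory fails at least one.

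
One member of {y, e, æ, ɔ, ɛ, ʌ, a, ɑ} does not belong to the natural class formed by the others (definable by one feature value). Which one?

/ʌ, a, æ, ɔ, ɑ, ɛ, e/ are all [-high], but /y/ (high front rounded tense vowel) is [+high]. No other single segment can be removed to leave a set sharing one feature value that the removed segment lacks, so /y/ is the odd one out.

y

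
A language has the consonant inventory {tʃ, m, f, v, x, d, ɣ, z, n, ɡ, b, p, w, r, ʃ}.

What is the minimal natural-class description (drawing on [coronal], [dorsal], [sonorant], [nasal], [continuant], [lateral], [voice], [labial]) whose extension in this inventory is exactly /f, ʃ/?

Every target segment is [−voice], [+continuant], [−dorsal]; each remaining inventory member fails at least one of these. Each conjunct is needed — [+continuant, −dorsal] alone would also admit /v, z, r/; [−voice, −dorsal] alone would also admit /tʃ, p/; [−voice, +continuant] alone would also admit /x/ — and no other combination of two listed features has exactly this extension, so three is the minimum.

[−voice, +continuant, −dorsal]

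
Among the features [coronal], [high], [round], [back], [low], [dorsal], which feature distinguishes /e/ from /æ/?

[low]

The two segments share [−coronal], [−high], [−round], [−back], [+dorsal]. The only feature from the list on which they differ: /e/ is [−low] while /æ/ is [+low].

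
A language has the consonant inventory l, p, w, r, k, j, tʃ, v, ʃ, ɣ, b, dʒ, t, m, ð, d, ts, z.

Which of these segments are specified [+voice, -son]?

Eliminate segments failing any feature: /l, w, r, j, m/ are [+sonorant]; /p, k, tʃ, ʃ, t, ts/ are [-voice]. The remaining /v, ɣ, b, dʒ, ð, d, z/ satisfy [+voice], [-sonorant].

v, ɣ, b, dʒ, ð, d, z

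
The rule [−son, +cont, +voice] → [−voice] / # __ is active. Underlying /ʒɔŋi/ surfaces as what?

/ʒ/ satisfies [−son, +cont, +voice] and sits in # __. The [−voice] counterpart of the voiced postalveolar fricative is /ʃ/. Other segments in /ʒɔŋi/ either fail the structural description or are not in the environment, so the surface form is [ʃɔŋi].

[ʃɔŋi]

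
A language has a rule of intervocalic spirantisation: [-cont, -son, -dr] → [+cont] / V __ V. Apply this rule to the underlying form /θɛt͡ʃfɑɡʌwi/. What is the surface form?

[θɛt͡ʃfɑɣʌwi]

/ɡ/ satisfies [-cont, -son, -dr] and sits in V __ V. The [+continuant] counterpart of the voiced velar stop is /ɣ/. Other segments in /θɛt͡ʃfɑɡʌwi/ either fail the structural description or are not in the environment, so the surface form is [θɛt͡ʃfɑɣʌwi].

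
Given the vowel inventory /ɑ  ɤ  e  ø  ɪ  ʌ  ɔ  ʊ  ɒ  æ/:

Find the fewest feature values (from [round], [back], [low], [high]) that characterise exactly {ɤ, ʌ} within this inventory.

[−low, +back, −round]

/ɤ, ʌ/ are all [−low], [+back], [−round], and no other segment in the inventory matches all three values. Dropping any one of them over-generates: [+back, −round] alone would also admit /ɑ/; [−low, −round] alone would also admit /e, ɪ/; [−low, +back] alone would also admit /ɔ, ʊ/. No other combination of two listed features picks out exactly this set either, so fewer than three features will not do.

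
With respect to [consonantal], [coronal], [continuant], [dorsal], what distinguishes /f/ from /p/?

[continuant]

/f/ is the voiceless labiodental fricative and /p/ is the voiceless bilabial stop. Both are [+consonantal], [−coronal], [−dorsal]. /f/ is [+continuant] while /p/ is [−continuant], so the distinguishing feature is [continuant].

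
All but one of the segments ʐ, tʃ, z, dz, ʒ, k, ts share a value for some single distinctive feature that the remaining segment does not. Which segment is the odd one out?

/z, ts, dz, tʃ, ʒ, ʐ/ are all [+strident], but /k/ (voiceless velar stop) is [−strident]. No other single segment can be removed to leave a set sharing one feature value that the removed segment lacks, so /k/ is the odd one out.

k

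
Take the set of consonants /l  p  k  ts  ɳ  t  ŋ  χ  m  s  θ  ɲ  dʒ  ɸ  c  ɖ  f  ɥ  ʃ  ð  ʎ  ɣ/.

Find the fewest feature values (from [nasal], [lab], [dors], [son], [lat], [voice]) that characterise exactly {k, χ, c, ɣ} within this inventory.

Every target segment is [−sonorant], [+dorsal]; each remaining inventory member fails at least one of these. Each conjunct is needed — [+dorsal] alone would also admit /ŋ, ɲ, ɥ, ʎ/; [−sonorant] alone would also admit /p, ts, t, s, …/ — and no other single listed feature has exactly this extension, so two is the minimum.

[−son, +dors]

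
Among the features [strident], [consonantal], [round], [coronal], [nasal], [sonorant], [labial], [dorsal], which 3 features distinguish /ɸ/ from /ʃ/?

The two segments share [+consonantal], [−round], [−nasal], [−sonorant], [−dorsal]. The only features from the list on which they differ: /ɸ/ is [−strident] while /ʃ/ is [+strident]; /ɸ/ is [+labial] while /ʃ/ is [−labial]; /ɸ/ is [−coronal] while /ʃ/ is [+coronal].

[strident], [labial], [coronal]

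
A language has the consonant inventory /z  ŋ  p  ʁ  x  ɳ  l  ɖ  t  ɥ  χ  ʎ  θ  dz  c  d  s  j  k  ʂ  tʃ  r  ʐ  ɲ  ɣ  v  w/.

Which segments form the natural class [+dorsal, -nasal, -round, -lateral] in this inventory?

The [+dorsal] segments are /ŋ, ʁ, x, ɥ, χ, ʎ, c, j, k, ɲ, ɣ, w/.
Within that set, [-nasal] gives /ʁ, x, ɥ, χ, ʎ, c, j, k, ɣ, w/.
Within that set, [-round] gives /ʁ, x, χ, ʎ, c, j, k, ɣ/.
Intersecting with [-lateral] leaves /ʁ, x, χ, c, j, k, ɣ/.

ʁ, x, χ, c, j, k, ɣ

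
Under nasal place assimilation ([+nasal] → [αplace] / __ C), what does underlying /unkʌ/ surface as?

[uŋkʌ]

In /unkʌ/, the nasal /n/ precedes /k/, which is [+dorsal]. The nasal assimilates in place, becoming the [+dorsal] nasal /ŋ/. The surface form is [uŋkʌ].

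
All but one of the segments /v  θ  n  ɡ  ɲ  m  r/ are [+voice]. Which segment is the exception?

Every segment except /θ/ is [+voice]. /θ/ (voiceless dental fricative) is [−voice], so it is the exception.

θ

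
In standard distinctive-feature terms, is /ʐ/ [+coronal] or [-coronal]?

[+coronal]

/ʐ/ is the voiced retroflex fricative. The feature [coronal] marks segments articulated with the tongue front (tip or blade); /ʐ/ has this property, so it is [+coronal].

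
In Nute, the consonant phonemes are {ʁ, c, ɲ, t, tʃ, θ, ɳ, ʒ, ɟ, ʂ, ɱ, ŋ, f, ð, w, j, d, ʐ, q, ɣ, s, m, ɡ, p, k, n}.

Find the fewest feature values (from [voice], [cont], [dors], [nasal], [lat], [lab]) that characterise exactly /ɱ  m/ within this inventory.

[+nasal, +lab]

The class [+nasal], [+labial] has exactly /ɱ, m/ as its extension in this inventory. No smaller conjunction from the listed features achieves this: [+labial] alone would also admit /f, w, p/; [+nasal] alone would also admit /ɲ, ɳ, ŋ, n/; and checking the remaining single features turns up none with this extension.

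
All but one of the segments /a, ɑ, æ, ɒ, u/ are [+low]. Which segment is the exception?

u

Every segment except /u/ is [+low]. /u/ (high back rounded tense vowel) is [−low], so it is the exception.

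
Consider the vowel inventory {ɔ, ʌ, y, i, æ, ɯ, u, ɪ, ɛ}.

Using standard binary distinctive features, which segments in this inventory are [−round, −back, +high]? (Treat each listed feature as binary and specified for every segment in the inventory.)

i, ɪ

Eliminate segments failing any feature: /ɔ, y, u/ are [+round]; /ʌ, ɯ/ are [+back]; /æ, ɛ/ are [−high]. The remaining /i, ɪ/ satisfy [−round], [−back], [+high].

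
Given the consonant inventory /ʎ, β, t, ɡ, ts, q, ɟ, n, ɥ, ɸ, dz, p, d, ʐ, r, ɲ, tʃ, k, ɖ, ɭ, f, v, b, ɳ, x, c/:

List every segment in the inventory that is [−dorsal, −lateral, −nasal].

Eliminate segments failing any feature: /ʎ, ɡ, q, ɟ, ɥ, ɲ, k, x, c/ are [+dorsal]; /n, ɳ/ are [+nasal]; /ɭ/ is [+lateral]. The remaining /β, t, ts, ɸ, dz, p, d, ʐ, r, tʃ, ɖ, f, v, b/ satisfy [−dorsal], [−lateral], [−nasal].

β, t, ts, ɸ, dz, p, d, ʐ, r, tʃ, ɖ, f, v, b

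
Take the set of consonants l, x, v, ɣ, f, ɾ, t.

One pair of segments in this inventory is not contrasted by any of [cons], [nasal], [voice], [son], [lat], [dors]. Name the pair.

t, f

On the given features, /t/ and /f/ have an identical profile: [+consonantal], [−nasal], [−voice], [−sonorant], [−lateral], [−dorsal]. No other two segments in the inventory coincide on all 6 features. (They do differ in [continuant], [labial] and [coronal], which are not among the given features.)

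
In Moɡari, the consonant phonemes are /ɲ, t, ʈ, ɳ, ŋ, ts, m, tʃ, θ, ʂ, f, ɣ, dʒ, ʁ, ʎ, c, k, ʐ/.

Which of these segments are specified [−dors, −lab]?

The [−dorsal] segments are /t, ʈ, ɳ, ts, m, tʃ, θ, ʂ, f, dʒ, ʐ/.
Of those, [−labial] leaves /t, ʈ, ɳ, ts, tʃ, θ, ʂ, dʒ, ʐ/.

t, ʈ, ɳ, ts, tʃ, θ, ʂ, dʒ, ʐ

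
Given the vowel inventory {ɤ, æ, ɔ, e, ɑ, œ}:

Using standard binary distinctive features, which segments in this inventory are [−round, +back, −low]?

ɤ

Checking each segment against [−round], [+back], [−low]: /ɤ/ (mid back unrounded tense vowel) satisfies every feature; every other segment in the inventory fails at least one.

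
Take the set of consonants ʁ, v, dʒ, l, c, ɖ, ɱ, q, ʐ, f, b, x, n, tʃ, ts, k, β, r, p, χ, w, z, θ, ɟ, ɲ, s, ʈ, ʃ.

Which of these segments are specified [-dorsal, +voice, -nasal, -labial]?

dʒ, l, ɖ, ʐ, r, z

Checking each segment against [-dorsal], [+voice], [-nasal], [-labial]: /dʒ/ (voiced postalveolar affricate), /l/ (alveolar lateral approximant), /ɖ/ (voiced retroflex stop), /ʐ/ (voiced retroflex fricative), /r/ (alveolar trill), /z/ (voiced alveolar fricative) satisfy every feature; every other segment in the inventory fails at least one.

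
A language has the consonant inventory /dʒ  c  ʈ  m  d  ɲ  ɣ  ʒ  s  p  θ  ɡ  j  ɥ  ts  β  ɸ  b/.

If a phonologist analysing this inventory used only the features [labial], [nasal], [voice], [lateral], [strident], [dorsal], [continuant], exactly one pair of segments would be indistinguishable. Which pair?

/ɣ/ (voiced velar fricative) and /j/ (palatal glide) are both [-labial], [-nasal], [+voice], [-lateral], [-strident], [+dorsal], [+continuant], so none of the listed features separates them. (They do differ in [sonorant] and [back], which are not among the given features.) Every other pair in the inventory differs on at least one listed feature.

ɣ, j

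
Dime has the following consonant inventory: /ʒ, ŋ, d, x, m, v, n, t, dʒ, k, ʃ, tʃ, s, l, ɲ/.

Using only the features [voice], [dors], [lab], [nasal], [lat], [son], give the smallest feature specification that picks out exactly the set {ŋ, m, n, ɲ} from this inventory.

/ŋ, m, n, ɲ/ are exactly the [+nasal] segments in the inventory, so a single feature suffices.

[+nasal]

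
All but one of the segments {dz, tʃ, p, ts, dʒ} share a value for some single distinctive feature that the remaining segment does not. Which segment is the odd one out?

p

The remaining segments after removing /p/ share [+delayed release]; /p/ (voiceless bilabial stop) is [−delayed release]. For every other candidate removal, the leftover set fails to share any single feature value that the removed segment lacks.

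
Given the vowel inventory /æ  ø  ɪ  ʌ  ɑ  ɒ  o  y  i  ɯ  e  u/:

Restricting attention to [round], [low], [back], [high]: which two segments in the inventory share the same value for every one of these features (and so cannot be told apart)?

On the given features, /i/ and /ɪ/ have an identical profile: [−round], [−low], [−back], [+high]. No other two segments in the inventory coincide on all 4 features. (They do differ in [tense], which is not among the given features.)

i, ɪ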